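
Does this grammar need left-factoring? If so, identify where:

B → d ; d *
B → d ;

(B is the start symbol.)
Left-factoring is needed when two productions for the same non-terminal
share a common prefix on the right-hand side.

Productions for B:
  B → d ; d *
  B → d ;

Found common prefix 'd ;' in productions for B

Answer: Yes, B has productions with common prefix 'd ;'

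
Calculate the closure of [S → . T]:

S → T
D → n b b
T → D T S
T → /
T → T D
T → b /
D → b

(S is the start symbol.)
{ [D → . b], [D → . n b b], [S → . T], [T → . /], [T → . D T S], [T → . T D], [T → . b /] }

To compute CLOSURE, for each item [A → α.Bβ] where B is a non-terminal, add [B → .γ] for all productions B → γ; repeat for the newly added items until nothing changes.

Start with: [S → . T]
  [S → . T] has the dot before T: add [T → . D T S], [T → . /], [T → . T D], [T → . b /]
  [T → . D T S] has the dot before D: add [D → . n b b], [D → . b]
No further items can be added.

CLOSURE = { [D → . b], [D → . n b b], [S → . T], [T → . /], [T → . D T S], [T → . T D], [T → . b /] }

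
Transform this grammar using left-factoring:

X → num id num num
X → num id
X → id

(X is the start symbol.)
X → num id X'
X' → num num
X' → ε
X → id

Left-factoring transforms A → αβ₁ | αβ₂ into A → αA' and A' → β₁ | β₂
(α is the longest common prefix among the alternatives). Repeat until
no nonterminal has two alternatives with a common prefix.

Round 1: X has alternatives sharing prefix 'num id'. Introduce X': X → num id X'
  Add: X' → num num
  Add: X' → ε

No remaining common prefixes — done.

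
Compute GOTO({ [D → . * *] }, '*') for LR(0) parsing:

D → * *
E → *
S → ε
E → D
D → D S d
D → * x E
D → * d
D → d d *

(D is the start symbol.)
GOTO(I, '*') = CLOSURE({ [A → αX.β] : [A → α.Xβ] ∈ I, X = '*' })

Items with dot before '*', with the dot advanced:
  [D → . * *] → [D → * . *]
Closure adds nothing (no advanced item has the dot before a non-terminal).

GOTO = { [D → * . *] }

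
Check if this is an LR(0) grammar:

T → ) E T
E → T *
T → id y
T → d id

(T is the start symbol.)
Yes, the grammar is LR(0)

A grammar is LR(0) if no state in the canonical LR(0) collection has:
  - both a shift item (dot before a terminal) and a complete item (shift-reduce conflict), or
  - two or more complete items (reduce-reduce conflict; the accept item [T' → T .] counts as a complete item here).

Augment with T' → T and build the canonical LR(0) collection (I0 = CLOSURE({[T' → . T]}), then GOTO on every symbol after a dot until no new states appear). It has 11 states:
  I0: { [T → . ) E T], [T → . d id], [T → . id y], [T' → . T] }  — shift
  I1: { [E → . T *], [T → ) . E T], [T → . ) E T], [T → . d id], [T → . id y] }  — shift
  I2: { [T' → T .] }  — accept
  I3: { [T → d . id] }  — shift
  I4: { [T → id . y] }  — shift
  I5: { [T → id y .] }  — reduce
  I6: { [T → d id .] }  — reduce
  I7: { [T → ) E . T], [T → . ) E T], [T → . d id], [T → . id y] }  — shift
  I8: { [E → T . *] }  — shift
  I9: { [E → T * .] }  — reduce
  I10: { [T → ) E T .] }  — reduce

Every state is either a pure shift/goto state or contains exactly one complete item and nothing to shift — no conflicts. The grammar is LR(0).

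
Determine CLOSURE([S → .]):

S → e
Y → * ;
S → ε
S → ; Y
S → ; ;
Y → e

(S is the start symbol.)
{ [S → .] }

To compute CLOSURE, for each item [A → α.Bβ] where B is a non-terminal, add [B → .γ] for all productions B → γ; repeat for the newly added items until nothing changes.

Start with: [S → .]
The dot is at the end, so nothing is added.

CLOSURE = { [S → .] }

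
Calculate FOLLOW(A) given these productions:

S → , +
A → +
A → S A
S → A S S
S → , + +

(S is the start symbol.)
{ '+', ',' }

In A → S A: A is at the end; this adds FOLLOW(A) to itself — nothing new
In S → A S S: A is followed by S S, add FIRST(S S) \ {ε} = { '+', ',' }

Taking the union: FOLLOW(A) = { '+', ',' }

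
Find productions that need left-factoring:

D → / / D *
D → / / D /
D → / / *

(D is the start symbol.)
Left-factoring is needed when two productions for the same non-terminal
share a common prefix on the right-hand side.

Productions for D:
  D → / / D *
  D → / / D /
  D → / / *

Found common prefix '/ /' in productions for D

Answer: Yes, D has productions with common prefix '/ /'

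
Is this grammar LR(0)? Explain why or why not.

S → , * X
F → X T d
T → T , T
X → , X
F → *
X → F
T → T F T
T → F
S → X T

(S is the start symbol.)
A grammar is LR(0) if no state in the canonical LR(0) collection has:
  - both a shift item (dot before a terminal) and a complete item (shift-reduce conflict), or
  - two or more complete items (reduce-reduce conflict; the accept item [S' → S .] counts as a complete item here).

Augment with S' → S and build the canonical LR(0) collection (I0 = CLOSURE({[S' → . S]}), then GOTO on every symbol after a dot until no new states appear). It has 19 states:
  I0: { [F → . *], [F → . X T d], [S → . , * X], [S → . X T], [S' → . S], [X → . , X], [X → . F] }  — shift
  I1: { [F → * .] }  — reduce
  I2: { [F → . *], [F → . X T d], [S → , . * X], [X → , . X], [X → . , X], [X → . F] }  — shift
  I3: { [X → F .] }  — reduce
  I4: { [S' → S .] }  — accept
  I5: { [F → . *], [F → . X T d], [F → X . T d], [S → X . T], [T → . F], [T → . T , T], [T → . T F T], [X → . , X], [X → . F] }  — shift
  I6: { [F → . *], [F → . X T d], [X → , . X], [X → . , X], [X → . F] }  — shift
  I7: { [T → F .], [X → F .] }  — 2 reduces
  I8: { [F → . *], [F → . X T d], [F → X T . d], [S → X T .], [T → T . , T], [T → T . F T], [X → . , X], [X → . F] }  — shift, reduce
  I9: { [F → . *], [F → . X T d], [F → X . T d], [T → . F], [T → . T , T], [T → . T F T], [X → . , X], [X → . F] }  — shift
  I10: { [F → . *], [F → . X T d], [F → X T . d], [T → T . , T], [T → T . F T], [X → . , X], [X → . F] }  — shift
  I11: { [F → . *], [F → . X T d], [T → . F], [T → . T , T], [T → . T F T], [T → T , . T], [X → , . X], [X → . , X], [X → . F] }  — shift
  I12: { [F → . *], [F → . X T d], [T → . F], [T → . T , T], [T → . T F T], [T → T F . T], [X → . , X], [X → . F], [X → F .] }  — shift, reduce
  I13: { [F → X T d .] }  — reduce
  I14: { [F → . *], [F → . X T d], [T → T . , T], [T → T . F T], [T → T F T .], [X → . , X], [X → . F] }  — shift, reduce
  I15: { [F → . *], [F → . X T d], [T → T , T .], [T → T . , T], [T → T . F T], [X → . , X], [X → . F] }  — shift, reduce
  I16: { [F → . *], [F → . X T d], [F → X . T d], [T → . F], [T → . T , T], [T → . T F T], [X → , X .], [X → . , X], [X → . F] }  — shift, reduce
  I17: { [F → * .], [F → . *], [F → . X T d], [S → , * . X], [X → . , X], [X → . F] }  — shift, reduce
  I18: { [F → . *], [F → . X T d], [F → X . T d], [S → , * X .], [T → . F], [T → . T , T], [T → . T F T], [X → . , X], [X → . F] }  — shift, reduce

Conflict in state I7:
  Reduce-reduce conflict: [T → F .] and [X → F .]
So the grammar is NOT LR(0).

Answer: No. Reduce-reduce conflict: [T → F .] and [X → F .]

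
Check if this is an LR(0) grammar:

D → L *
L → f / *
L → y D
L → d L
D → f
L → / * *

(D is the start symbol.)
No. Shift-reduce conflict between [D → f .] and [L → f . / *]

Augment with D' → D and build the canonical LR(0) collection (I0 = CLOSURE({[D' → . D]}), then GOTO on every symbol after a dot until no new states appear). It has 15 states:
  I0: { [D → . L *], [D → . f], [D' → . D], [L → . / * *], [L → . d L], [L → . f / *], [L → . y D] }  — shift
  I1: { [L → / . * *] }  — shift
  I2: { [D' → D .] }  — accept
  I3: { [D → L . *] }  — shift
  I4: { [L → . / * *], [L → . d L], [L → . f / *], [L → . y D], [L → d . L] }  — shift
  I5: { [D → f .], [L → f . / *] }  — shift, reduce
  I6: { [D → . L *], [D → . f], [L → . / * *], [L → . d L], [L → . f / *], [L → . y D], [L → y . D] }  — shift
  I7: { [L → y D .] }  — reduce
  I8: { [L → f / . *] }  — shift
  I9: { [L → f / * .] }  — reduce
  I10: { [L → d L .] }  — reduce
  I11: { [L → f . / *] }  — shift
  I12: { [D → L * .] }  — reduce
  I13: { [L → / * . *] }  — shift
  I14: { [L → / * * .] }  — reduce

Conflict in state I5:
  Shift-reduce conflict between [D → f .] and [L → f . / *]
So the grammar is NOT LR(0).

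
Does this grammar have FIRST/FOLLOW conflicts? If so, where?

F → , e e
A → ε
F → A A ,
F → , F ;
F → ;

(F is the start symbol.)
Nullable non-terminals: A.
A has a nullable alternative but only one production, so nothing to check.

F has no nullable alternative, so no FIRST/FOLLOW check is needed there.

No FIRST/FOLLOW conflicts found.

Answer: No FIRST/FOLLOW conflicts.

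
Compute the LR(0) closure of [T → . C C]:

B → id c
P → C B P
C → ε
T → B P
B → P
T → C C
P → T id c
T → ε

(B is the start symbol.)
To compute CLOSURE, for each item [A → α.Bβ] where B is a non-terminal, add [B → .γ] for all productions B → γ; repeat for the newly added items until nothing changes.

Start with: [T → . C C]
  [T → . C C] has the dot before C: add [C → .]
No further items can be added.

CLOSURE = { [C → .], [T → . C C] }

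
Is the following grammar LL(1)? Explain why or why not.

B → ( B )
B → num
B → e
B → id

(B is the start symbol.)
For B:
  PREDICT(B → '(' B ')') = { '(' }
  PREDICT(B → num) = { 'num' }
  PREDICT(B → e) = { 'e' }
  PREDICT(B → id) = { 'id' }

All predict sets are disjoint. The grammar IS LL(1).

Answer: Yes, the grammar is LL(1).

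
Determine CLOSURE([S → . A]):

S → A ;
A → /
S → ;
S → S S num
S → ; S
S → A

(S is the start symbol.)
{ [A → . /], [S → . A] }

Start with: [S → . A]
  [S → . A] has the dot before A: add [A → . /]
No further items can be added.

CLOSURE = { [A → . /], [S → . A] }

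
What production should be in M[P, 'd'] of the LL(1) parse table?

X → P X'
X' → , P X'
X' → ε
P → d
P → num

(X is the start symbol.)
To find M[P, 'd'], we find productions for P where 'd' is in the predict set (PREDICT(N → α) = (FIRST(α) \ {ε}) ∪ (FOLLOW(N) if α ⇒* ε)).

P → d: PREDICT = { 'd' }
  'd' is in predict set, so this production goes in M[P, 'd']
P → num: PREDICT = { 'num' }

M[P, 'd'] = P → d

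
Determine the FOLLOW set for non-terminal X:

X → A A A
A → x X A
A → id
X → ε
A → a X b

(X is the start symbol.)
To compute FOLLOW(X), find every occurrence of X on a right-hand side N → α X β: add FIRST(β) \ {ε}, and if β is empty or nullable also add FOLLOW(N). Iterate to a fixed point.

X is the start symbol, so $ ∈ FOLLOW(X).
In A → x X A: X is followed by A, add FIRST(A) \ {ε} = { 'a', 'id', 'x' }
In A → a X b: X is followed by b, add FIRST(b) \ {ε} = { 'b' }

Taking the union: FOLLOW(X) = { $, 'a', 'b', 'id', 'x' }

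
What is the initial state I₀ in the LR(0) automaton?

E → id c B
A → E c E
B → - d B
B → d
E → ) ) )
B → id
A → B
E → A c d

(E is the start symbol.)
First, augment the grammar with E' → E
I₀ = CLOSURE({ [E' → . E] }):
  [E' → . E] has the dot before E: add [E → . id c B], [E → . ) ) )], [E → . A c d]
  [E → . A c d] has the dot before A: add [A → . E c E], [A → . B]
  [A → . B] has the dot before B: add [B → . - d B], [B → . d], [B → . id]
No further items can be added.

I₀ = { [A → . B], [A → . E c E], [B → . - d B], [B → . d], [B → . id], [E → . ) ) )], [E → . A c d], [E → . id c B], [E' → . E] }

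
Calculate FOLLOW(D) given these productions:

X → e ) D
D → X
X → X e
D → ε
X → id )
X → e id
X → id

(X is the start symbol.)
{ $, 'e' }

To compute FOLLOW(D), find every occurrence of D on a right-hand side N → α D β: add FIRST(β) \ {ε}, and if β is empty or nullable also add FOLLOW(N). Iterate to a fixed point.

In X → e ) D: D is at the end, add FOLLOW(X)

The FOLLOW sets referred to above (computed the same way, to a fixed point):
  FOLLOW(X) = { $, 'e' }

Taking the union: FOLLOW(D) = { $, 'e' }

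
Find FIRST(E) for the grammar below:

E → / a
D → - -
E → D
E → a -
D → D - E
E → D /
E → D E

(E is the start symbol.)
{ '-', '/', 'a' }

To compute FIRST(E), examine every production with E on the left-hand side, reading each right-hand side left to right until a non-nullable symbol is reached.

FIRST sets of the other non-terminals involved (by the same procedure, iterated to a fixed point):
  FIRST(D) = { '-' }

From E → / a:
  - '/' is a terminal: add '/' and stop
From E → D:
  - D is a non-terminal: add FIRST(D) \ {ε} = { '-' }
    D is not nullable, so stop
From E → a -:
  - a is a terminal: add 'a' and stop
From E → D /:
  - D is a non-terminal: add FIRST(D) \ {ε} = { '-' }
    D is not nullable, so stop
From E → D E:
  - D is a non-terminal: add FIRST(D) \ {ε} = { '-' }
    D is not nullable, so stop

Collecting: FIRST(E) = { '-', '/', 'a' }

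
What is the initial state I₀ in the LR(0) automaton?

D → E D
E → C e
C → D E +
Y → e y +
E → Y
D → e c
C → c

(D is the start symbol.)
First, augment the grammar with D' → D
I₀ = CLOSURE({ [D' → . D] }):
  [D' → . D] has the dot before D: add [D → . E D], [D → . e c]
  [D → . E D] has the dot before E: add [E → . C e], [E → . Y]
  [E → . C e] has the dot before C: add [C → . D E +], [C → . c]
  [E → . Y] has the dot before Y: add [Y → . e y +]
No further items can be added.

I₀ = { [C → . D E +], [C → . c], [D → . E D], [D → . e c], [D' → . D], [E → . C e], [E → . Y], [Y → . e y +] }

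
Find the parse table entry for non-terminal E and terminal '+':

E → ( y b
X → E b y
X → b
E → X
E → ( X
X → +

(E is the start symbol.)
To find M[E, '+'], we find productions for E where '+' is in the predict set (PREDICT(N → α) = (FIRST(α) \ {ε}) ∪ (FOLLOW(N) if α ⇒* ε)).

Relevant sets:
  FIRST(X) = { '(', '+', 'b' }

E → ( y b: PREDICT = { '(' }
E → X: PREDICT = { '(', '+', 'b' }
  '+' is in predict set, so this production goes in M[E, '+']
E → ( X: PREDICT = { '(' }

M[E, '+'] = E → X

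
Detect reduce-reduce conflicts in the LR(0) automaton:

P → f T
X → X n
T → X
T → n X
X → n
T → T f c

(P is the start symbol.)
No reduce-reduce conflicts

Augment with P' → P and build the canonical LR(0) collection (I0 = CLOSURE({[P' → . P]}), then GOTO on every symbol after a dot until no new states appear). It has 11 states:
  I0: { [P → . f T], [P' → . P] }  — shift
  I1: { [P' → P .] }  — accept
  I2: { [P → f . T], [T → . T f c], [T → . X], [T → . n X], [X → . X n], [X → . n] }  — shift
  I3: { [P → f T .], [T → T . f c] }  — shift, reduce
  I4: { [T → X .], [X → X . n] }  — shift, reduce
  I5: { [T → n . X], [X → . X n], [X → . n], [X → n .] }  — shift, reduce
  I6: { [T → n X .], [X → X . n] }  — shift, reduce
  I7: { [X → n .] }  — reduce
  I8: { [X → X n .] }  — reduce
  I9: { [T → T f . c] }  — shift
  I10: { [T → T f c .] }  — reduce

No state contains more than one complete item.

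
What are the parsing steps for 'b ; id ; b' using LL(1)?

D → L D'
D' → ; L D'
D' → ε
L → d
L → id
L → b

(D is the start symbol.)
LL(1) parsing maintains a stack (initially the start symbol over $) and the input. At each step: if the stack top is a terminal, match it against the current input token; if it is a non-terminal N, replace it with the RHS of M[N, lookahead] (the unique production whose predict set contains the lookahead).

Stack is shown with the top on the left.

Stack     Input         Action
------------------------------
D $       b ; id ; b $  output D → L D'
L D' $    b ; id ; b $  output L → b
b D' $    b ; id ; b $  match 'b'
D' $      ; id ; b $    output D' → ; L D'
; L D' $  ; id ; b $    match ';'
L D' $    id ; b $      output L → id
id D' $   id ; b $      match 'id'
D' $      ; b $         output D' → ; L D'
; L D' $  ; b $         match ';'
L D' $    b $           output L → b
b D' $    b $           match 'b'
D' $      $             output D' → ε
$         $             accept

The string is accepted.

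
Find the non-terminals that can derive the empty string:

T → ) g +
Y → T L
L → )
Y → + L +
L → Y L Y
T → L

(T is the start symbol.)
A non-terminal is nullable if it can derive ε (the empty string): either it has an ε-production, or it has a production whose right-hand side consists entirely of nullable non-terminals.

There are no ε-productions, so no non-terminal can derive ε.
No non-terminals are nullable.

Answer: None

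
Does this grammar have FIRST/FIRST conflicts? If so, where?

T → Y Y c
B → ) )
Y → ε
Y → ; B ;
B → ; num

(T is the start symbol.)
No FIRST/FIRST conflicts.

A FIRST/FIRST conflict occurs when two productions N → α and N → β for the same non-terminal have FIRST(α) ∩ FIRST(β) ≠ ∅ (with ε ∈ FIRST of a nullable right-hand side, so two nullable alternatives also conflict).

Productions for B:
  B → ) ): FIRST = { ')' }
  B → ; num: FIRST = { ';' }
Productions for Y:
  Y → ε: FIRST = { ε }
  Y → ; B ;: FIRST = { ';' }
T has only one production, so no FIRST/FIRST conflict is possible there.

All alternatives of each non-terminal have pairwise disjoint FIRST sets.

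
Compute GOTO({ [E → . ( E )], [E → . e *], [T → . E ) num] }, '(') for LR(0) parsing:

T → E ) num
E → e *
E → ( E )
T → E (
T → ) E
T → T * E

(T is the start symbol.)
GOTO(I, '(') = CLOSURE({ [A → αX.β] : [A → α.Xβ] ∈ I, X = '(' })

Items with dot before '(', with the dot advanced:
  [E → . ( E )] → [E → ( . E )]
Closure of the advanced items:
  [E → ( . E )] has the dot before E: add [E → . e *], [E → . ( E )]

GOTO = { [E → ( . E )], [E → . ( E )], [E → . e *] }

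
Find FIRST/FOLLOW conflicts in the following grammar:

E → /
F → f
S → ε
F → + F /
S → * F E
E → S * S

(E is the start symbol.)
Nullable non-terminals: S.

S: nullable alternative(s) S → ε; FOLLOW(S) = { $, '*' }
  S → ε: FIRST \ {ε} = { } — this is the only nullable alternative, skip
  S → * F E: FIRST \ {ε} = { '*' } — overlaps FOLLOW(S) on { '*' }: CONFLICT

E, F have no nullable alternative, so no FIRST/FOLLOW check is needed there.

So the grammar has 1 FIRST/FOLLOW conflict (marked CONFLICT above).

Answer: Yes. S → '*' F E with FOLLOW(S) on { '*' }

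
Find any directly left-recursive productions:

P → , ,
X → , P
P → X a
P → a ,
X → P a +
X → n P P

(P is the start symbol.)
Direct left recursion occurs when N → N α for some non-terminal N (the right-hand side begins with the left-hand side itself).

P → , ,: starts with ','
X → , P: starts with ','
P → X a: starts with X
P → a ,: starts with a
X → P a +: starts with P
X → n P P: starts with n

No direct left recursion found.

Answer: No direct left recursion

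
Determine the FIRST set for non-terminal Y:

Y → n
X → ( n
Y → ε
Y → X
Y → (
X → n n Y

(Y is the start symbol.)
FIRST sets of the other non-terminals involved (by the same procedure, iterated to a fixed point):
  FIRST(X) = { '(', 'n' }

From Y → n:
  - n is a terminal: add 'n' and stop
From Y → ε:
  - ε-production, so ε ∈ FIRST(Y)
From Y → X:
  - X is a non-terminal: add FIRST(X) \ {ε} = { '(', 'n' }
    X is not nullable, so stop
From Y → (:
  - '(' is a terminal: add '(' and stop

Collecting: FIRST(Y) = { '(', 'n', ε }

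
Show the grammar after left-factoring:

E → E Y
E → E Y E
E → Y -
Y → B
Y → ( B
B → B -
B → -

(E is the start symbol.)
Left-factoring transforms A → αβ₁ | αβ₂ into A → αA' and A' → β₁ | β₂
(α is the longest common prefix among the alternatives). Repeat until
no nonterminal has two alternatives with a common prefix.

Round 1: E has alternatives sharing prefix 'E Y'. Introduce E': E → E Y E'
  Add: E' → ε
  Add: E' → E

No remaining common prefixes — done.

Resulting grammar:
E → E Y E'
E' → ε
E' → E
E → Y -
Y → B
Y → ( B
B → B -
B → -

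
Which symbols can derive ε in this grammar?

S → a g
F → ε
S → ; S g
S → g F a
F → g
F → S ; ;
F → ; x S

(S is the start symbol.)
A non-terminal is nullable if it can derive ε (the empty string): either it has an ε-production, or it has a production whose right-hand side consists entirely of nullable non-terminals.

ε-productions: F → ε
So F is immediately nullable.
No further non-terminal can be added: every production for the remaining non-terminals contains a terminal or a non-nullable non-terminal.
Nullable = { 'F' }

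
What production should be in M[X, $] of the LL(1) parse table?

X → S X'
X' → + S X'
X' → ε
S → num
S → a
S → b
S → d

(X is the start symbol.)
To find M[X, $], we find productions for X where $ is in the predict set (PREDICT(N → α) = (FIRST(α) \ {ε}) ∪ (FOLLOW(N) if α ⇒* ε)).

Relevant sets:
  FIRST(S) = { 'a', 'b', 'd', 'num' }

X → S X': PREDICT = { 'a', 'b', 'd', 'num' }

M[X, $] is empty (no production applies)

Answer: Empty (error entry)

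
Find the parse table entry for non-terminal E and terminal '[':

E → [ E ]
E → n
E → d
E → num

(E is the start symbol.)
To find M[E, '['], we find productions for E where '[' is in the predict set (PREDICT(N → α) = (FIRST(α) \ {ε}) ∪ (FOLLOW(N) if α ⇒* ε)).

E → [ E ]: PREDICT = { '[' }
  '[' is in predict set, so this production goes in M[E, '[']
E → n: PREDICT = { 'n' }
E → d: PREDICT = { 'd' }
E → num: PREDICT = { 'num' }

M[E, '['] = E → [ E ]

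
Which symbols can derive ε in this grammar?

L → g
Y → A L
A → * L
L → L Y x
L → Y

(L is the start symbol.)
None

A non-terminal is nullable if it can derive ε (the empty string): either it has an ε-production, or it has a production whose right-hand side consists entirely of nullable non-terminals.

There are no ε-productions, so no non-terminal can derive ε.
No non-terminals are nullable.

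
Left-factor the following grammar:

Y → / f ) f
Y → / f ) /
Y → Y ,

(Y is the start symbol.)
Left-factoring transforms A → αβ₁ | αβ₂ into A → αA' and A' → β₁ | β₂
(α is the longest common prefix among the alternatives). Repeat until
no nonterminal has two alternatives with a common prefix.

Round 1: Y has alternatives sharing prefix '/ f )'. Introduce Y': Y → / f ) Y'
  Add: Y' → f
  Add: Y' → /

No remaining common prefixes — done.

Resulting grammar:
Y → / f ) Y'
Y' → f
Y' → /
Y → Y ,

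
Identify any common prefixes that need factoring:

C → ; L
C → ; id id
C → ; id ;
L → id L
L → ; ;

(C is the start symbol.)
Left-factoring is needed when two productions for the same non-terminal
share a common prefix on the right-hand side.

Productions for C:
  C → ; L
  C → ; id id
  C → ; id ;
Productions for L:
  L → id L
  L → ; ;

Found common prefix ';' in productions for C

Answer: Yes, C has productions with common prefix ';'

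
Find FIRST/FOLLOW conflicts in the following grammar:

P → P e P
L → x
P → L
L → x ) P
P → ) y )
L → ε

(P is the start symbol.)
Yes. P → P e P with FOLLOW(P) on { 'e' }

A FIRST/FOLLOW conflict occurs when a non-terminal N has a nullable alternative N → β (β ⇒* ε) and another alternative N → α with FIRST(α) ∩ FOLLOW(N) ≠ ∅: on such a lookahead the parser cannot decide between expanding α and letting N vanish via β.

Nullable non-terminals: L, P.
FIRST sets used below: FIRST(P) = { ')', 'e', 'x', ε }, FIRST(L) = { 'x', ε }

L: nullable alternative(s) L → ε; FOLLOW(L) = { $, 'e' }
  L → x: FIRST \ {ε} = { 'x' } — disjoint from FOLLOW(L)
  L → x ) P: FIRST \ {ε} = { 'x' } — disjoint from FOLLOW(L)
  L → ε: FIRST \ {ε} = { } — this is the only nullable alternative, skip

P: nullable alternative(s) P → L; FOLLOW(P) = { $, 'e' }
  P → P e P: FIRST \ {ε} = { ')', 'e', 'x' } — overlaps FOLLOW(P) on { 'e' }: CONFLICT
  P → L: FIRST \ {ε} = { 'x' } — this is the only nullable alternative, skip
  P → ) y ): FIRST \ {ε} = { ')' } — disjoint from FOLLOW(P)

So the grammar has 1 FIRST/FOLLOW conflict (marked CONFLICT above).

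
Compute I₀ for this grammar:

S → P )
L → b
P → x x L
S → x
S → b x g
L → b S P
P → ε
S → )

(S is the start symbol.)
{ [P → . x x L], [P → .], [S → . )], [S → . P )], [S → . b x g], [S → . x], [S' → . S] }

First, augment the grammar with S' → S
I₀ = CLOSURE({ [S' → . S] }):
  [S' → . S] has the dot before S: add [S → . P )], [S → . x], [S → . b x g], [S → . )]
  [S → . P )] has the dot before P: add [P → . x x L], [P → .]
No further items can be added.

I₀ = { [P → . x x L], [P → .], [S → . )], [S → . P )], [S → . b x g], [S → . x], [S' → . S] }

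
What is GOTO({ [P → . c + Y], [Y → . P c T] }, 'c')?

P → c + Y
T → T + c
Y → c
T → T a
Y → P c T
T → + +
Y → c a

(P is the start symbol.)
GOTO(I, 'c') = CLOSURE({ [A → αX.β] : [A → α.Xβ] ∈ I, X = 'c' })

Items with dot before 'c', with the dot advanced:
  [P → . c + Y] → [P → c . + Y]
Closure adds nothing (no advanced item has the dot before a non-terminal).

GOTO = { [P → c . + Y] }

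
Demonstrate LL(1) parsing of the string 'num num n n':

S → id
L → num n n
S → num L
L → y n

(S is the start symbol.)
Stack is shown with the top on the left.

Stack      Input          Action
--------------------------------
S $        num num n n $  output S → num L
num L $    num num n n $  match 'num'
L $        num n n $      output L → num n n
num n n $  num n n $      match 'num'
n n $      n n $          match 'n'
n $        n $            match 'n'
$          $              accept

The string is accepted.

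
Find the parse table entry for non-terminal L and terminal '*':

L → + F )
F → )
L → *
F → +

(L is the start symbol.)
L → *

To find M[L, '*'], we find productions for L where '*' is in the predict set (PREDICT(N → α) = (FIRST(α) \ {ε}) ∪ (FOLLOW(N) if α ⇒* ε)).

L → + F ): PREDICT = { '+' }
L → *: PREDICT = { '*' }
  '*' is in predict set, so this production goes in M[L, '*']

M[L, '*'] = L → *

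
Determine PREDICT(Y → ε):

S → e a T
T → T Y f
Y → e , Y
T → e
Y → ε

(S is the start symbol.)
PREDICT(Y → ε) = (FIRST(RHS) \ {ε}) ∪ (FOLLOW(Y) if ε ∈ FIRST(RHS), i.e. RHS ⇒* ε)
The right-hand side is ε (FIRST(ε) = { ε }), so the predict set is FOLLOW(Y) = { 'f' }
PREDICT(Y → ε) = { 'f' }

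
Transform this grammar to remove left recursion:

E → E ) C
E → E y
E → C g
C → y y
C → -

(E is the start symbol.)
E is directly left-recursive. The standard transformation for
  A → A α₁ | ... | A α_m | β₁ | ... | β_n
is
  A  → β₁ A' | ... | β_n A'
  A' → α₁ A' | ... | α_m A' | ε

E → C g becomes E → C g E'
E → E ) C becomes E' → ) C E'
E → E y becomes E' → y E'
Add E' → ε

Productions for other non-terminals are unchanged:
  C → y y
  C → -

Resulting grammar:
E → C g E'
E' → ) C E'
E' → y E'
E' → ε
C → y y
C → -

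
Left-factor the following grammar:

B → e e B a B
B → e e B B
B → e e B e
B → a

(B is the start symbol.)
Left-factoring transforms A → αβ₁ | αβ₂ into A → αA' and A' → β₁ | β₂
(α is the longest common prefix among the alternatives). Repeat until
no nonterminal has two alternatives with a common prefix.

Round 1: B has alternatives sharing prefix 'e e B'. Introduce B': B → e e B B'
  Add: B' → a B
  Add: B' → B
  Add: B' → e

No remaining common prefixes — done.

Resulting grammar:
B → e e B B'
B' → a B
B' → B
B' → e
B → a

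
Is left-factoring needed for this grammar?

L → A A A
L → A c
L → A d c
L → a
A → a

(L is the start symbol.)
Left-factoring is needed when two productions for the same non-terminal
share a common prefix on the right-hand side.

Productions for L:
  L → A A A
  L → A c
  L → A d c
  L → a

Found common prefix 'A' in productions for L

Answer: Yes, L has productions with common prefix 'A'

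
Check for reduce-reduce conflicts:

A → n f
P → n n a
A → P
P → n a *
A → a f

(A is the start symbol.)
No reduce-reduce conflicts

Augment with A' → A and build the canonical LR(0) collection (I0 = CLOSURE({[A' → . A]}), then GOTO on every symbol after a dot until no new states appear). It has 11 states:
  I0: { [A → . P], [A → . a f], [A → . n f], [A' → . A], [P → . n a *], [P → . n n a] }  — shift
  I1: { [A' → A .] }  — accept
  I2: { [A → P .] }  — reduce
  I3: { [A → a . f] }  — shift
  I4: { [A → n . f], [P → n . a *], [P → n . n a] }  — shift
  I5: { [P → n a . *] }  — shift
  I6: { [A → n f .] }  — reduce
  I7: { [P → n n . a] }  — shift
  I8: { [P → n n a .] }  — reduce
  I9: { [P → n a * .] }  — reduce
  I10: { [A → a f .] }  — reduce

No state contains more than one complete item.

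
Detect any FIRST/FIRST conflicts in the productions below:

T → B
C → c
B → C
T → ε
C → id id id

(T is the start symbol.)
No FIRST/FIRST conflicts.

A FIRST/FIRST conflict occurs when two productions N → α and N → β for the same non-terminal have FIRST(α) ∩ FIRST(β) ≠ ∅ (with ε ∈ FIRST of a nullable right-hand side, so two nullable alternatives also conflict).

FIRST sets of the non-terminals at (or reachable through a nullable prefix from) the front of some alternative:
  FIRST(B) = { 'c', 'id' }

Productions for T:
  T → B: FIRST = { 'c', 'id' }
  T → ε: FIRST = { ε }
Productions for C:
  C → c: FIRST = { 'c' }
  C → id id id: FIRST = { 'id' }
B has only one production, so no FIRST/FIRST conflict is possible there.

All alternatives of each non-terminal have pairwise disjoint FIRST sets.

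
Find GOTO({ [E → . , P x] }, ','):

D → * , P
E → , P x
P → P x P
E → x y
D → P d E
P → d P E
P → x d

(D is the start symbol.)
GOTO(I, ',') = CLOSURE({ [A → αX.β] : [A → α.Xβ] ∈ I, X = ',' })

Items with dot before ',', with the dot advanced:
  [E → . , P x] → [E → , . P x]
Closure of the advanced items:
  [E → , . P x] has the dot before P: add [P → . P x P], [P → . d P E], [P → . x d]

GOTO = { [E → , . P x], [P → . P x P], [P → . d P E], [P → . x d] }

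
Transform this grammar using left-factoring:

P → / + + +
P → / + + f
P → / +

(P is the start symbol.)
P → / + P'
P' → + P''
P'' → +
P'' → f
P' → ε

Left-factoring transforms A → αβ₁ | αβ₂ into A → αA' and A' → β₁ | β₂
(α is the longest common prefix among the alternatives). Repeat until
no nonterminal has two alternatives with a common prefix.

Round 1: P has alternatives sharing prefix '/ +'. Introduce P': P → / + P'
  Add: P' → + +
  Add: P' → + f
  Add: P' → ε

Round 2: P' has alternatives sharing prefix '+'. Introduce P'': P' → + P''
  Add: P'' → +
  Add: P'' → f

No remaining common prefixes — done.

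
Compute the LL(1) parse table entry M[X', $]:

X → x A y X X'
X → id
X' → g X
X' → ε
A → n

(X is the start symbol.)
To find M[X', $], we find productions for X' where $ is in the predict set (PREDICT(N → α) = (FIRST(α) \ {ε}) ∪ (FOLLOW(N) if α ⇒* ε)).

Relevant sets:
  FOLLOW(X') = { $, 'g' }

X' → g X: PREDICT = { 'g' }
X' → ε: PREDICT = { $, 'g' }
  $ is in predict set, so this production goes in M[X', $]

M[X', $] = X' → ε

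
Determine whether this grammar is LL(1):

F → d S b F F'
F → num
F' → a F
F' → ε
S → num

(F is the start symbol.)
No. Predict set conflict for F': { 'a' }

A grammar is LL(1) if for each non-terminal N with multiple productions, the predict sets of those productions are pairwise disjoint, where PREDICT(N → α) = (FIRST(α) \ {ε}) ∪ (FOLLOW(N) if α ⇒* ε).

Relevant sets:
  FOLLOW(F') = { $, 'a' }

For F:
  PREDICT(F → d S b F F') = { 'd' }
  PREDICT(F → num) = { 'num' }
For F':
  PREDICT(F' → a F) = { 'a' }
  PREDICT(F' → ε) = { $, 'a' }
S has a single production, so nothing to check there.

Conflict found: Predict set conflict for F': { 'a' }
The grammar is NOT LL(1).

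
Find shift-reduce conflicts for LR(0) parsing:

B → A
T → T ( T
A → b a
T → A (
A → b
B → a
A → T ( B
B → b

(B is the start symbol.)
Yes — I1: [B → A .] vs [T → A . (]; I5: [A → b .] vs [A → b . a]; I9: [T → T ( T .] vs [A → T . ( B]

Augment with B' → B and build the canonical LR(0) collection (I0 = CLOSURE({[B' → . B]}), then GOTO on every symbol after a dot until no new states appear). It has 11 states:
  I0: { [A → . T ( B], [A → . b a], [A → . b], [B → . A], [B → . a], [B → . b], [B' → . B], [T → . A (], [T → . T ( T] }  — shift
  I1: { [B → A .], [T → A . (] }  — shift, reduce
  I2: { [B' → B .] }  — accept
  I3: { [A → T . ( B], [T → T . ( T] }  — shift
  I4: { [B → a .] }  — reduce
  I5: { [A → b . a], [A → b .], [B → b .] }  — shift, 2 reduces
  I6: { [A → b a .] }  — reduce
  I7: { [A → . T ( B], [A → . b a], [A → . b], [A → T ( . B], [B → . A], [B → . a], [B → . b], [T → . A (], [T → . T ( T], [T → T ( . T] }  — shift
  I8: { [A → T ( B .] }  — reduce
  I9: { [A → T . ( B], [T → T ( T .], [T → T . ( T] }  — shift, reduce
  I10: { [T → A ( .] }  — reduce

I1 contains reduce item [B → A .] and shift item [T → A . (] — shift-reduce conflict.
I5 contains reduce items [A → b .], [B → b .] and shift item [A → b . a] — shift-reduce conflict.
I9 contains reduce item [T → T ( T .] and shift items [A → T . ( B], [T → T . ( T] — shift-reduce conflict.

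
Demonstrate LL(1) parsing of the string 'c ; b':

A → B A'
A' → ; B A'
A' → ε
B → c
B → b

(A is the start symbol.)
Stack is shown with the top on the left.

Stack     Input    Action
-------------------------
A $       c ; b $  output A → B A'
B A' $    c ; b $  output B → c
c A' $    c ; b $  match 'c'
A' $      ; b $    output A' → ; B A'
; B A' $  ; b $    match ';'
B A' $    b $      output B → b
b A' $    b $      match 'b'
A' $      $        output A' → ε
$         $        accept

The string is accepted.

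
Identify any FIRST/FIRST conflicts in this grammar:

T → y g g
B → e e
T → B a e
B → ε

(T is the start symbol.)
A FIRST/FIRST conflict occurs when two productions N → α and N → β for the same non-terminal have FIRST(α) ∩ FIRST(β) ≠ ∅ (with ε ∈ FIRST of a nullable right-hand side, so two nullable alternatives also conflict).

FIRST sets of the non-terminals at (or reachable through a nullable prefix from) the front of some alternative:
  FIRST(B) = { 'e', ε }

Productions for T:
  T → y g g: FIRST = { 'y' }
  T → B a e: FIRST = { 'a', 'e' }
Productions for B:
  B → e e: FIRST = { 'e' }
  B → ε: FIRST = { ε }

All alternatives of each non-terminal have pairwise disjoint FIRST sets.

Answer: No FIRST/FIRST conflicts.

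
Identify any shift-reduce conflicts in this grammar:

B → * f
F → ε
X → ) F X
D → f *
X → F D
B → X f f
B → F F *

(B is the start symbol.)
A shift-reduce conflict occurs when an LR(0) state has both:
  - a complete (reduce) item [A → α .] (dot at the end), and
  - a shift item [B → β . c γ] (dot before a terminal).

Augment with B' → B and build the canonical LR(0) collection (I0 = CLOSURE({[B' → . B]}), then GOTO on every symbol after a dot until no new states appear). It has 17 states:
  I0: { [B → . * f], [B → . F F *], [B → . X f f], [B' → . B], [F → .], [X → . ) F X], [X → . F D] }  — shift, reduce
  I1: { [F → .], [X → ) . F X] }  — reduce
  I2: { [B → * . f] }  — shift
  I3: { [B' → B .] }  — accept
  I4: { [B → F . F *], [D → . f *], [F → .], [X → F . D] }  — shift, reduce
  I5: { [B → X . f f] }  — shift
  I6: { [B → X f . f] }  — shift
  I7: { [B → X f f .] }  — reduce
  I8: { [X → F D .] }  — reduce
  I9: { [B → F F . *] }  — shift
  I10: { [D → f . *] }  — shift
  I11: { [D → f * .] }  — reduce
  I12: { [B → F F * .] }  — reduce
  I13: { [B → * f .] }  — reduce
  I14: { [F → .], [X → ) F . X], [X → . ) F X], [X → . F D] }  — shift, reduce
  I15: { [D → . f *], [X → F . D] }  — shift
  I16: { [X → ) F X .] }  — reduce

I0 contains reduce item [F → .] and shift items [B → . * f], [X → . ) F X] — shift-reduce conflict.
I4 contains reduce item [F → .] and shift item [D → . f *] — shift-reduce conflict.
I14 contains reduce item [F → .] and shift item [X → . ) F X] — shift-reduce conflict.

Answer: Yes — I0: [F → .] vs [B → . * f]; I4: [F → .] vs [D → . f *]; I14: [F → .] vs [X → . ) F X]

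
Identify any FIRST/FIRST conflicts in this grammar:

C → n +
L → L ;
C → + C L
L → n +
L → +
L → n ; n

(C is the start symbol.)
Yes. L → L ';' / L → n '+' on { 'n' }; L → L ';' / L → '+' on { '+' }; L → L ';' / L → n ';' n on { 'n' }; L → n '+' / L → n ';' n on { 'n' }

A FIRST/FIRST conflict occurs when two productions N → α and N → β for the same non-terminal have FIRST(α) ∩ FIRST(β) ≠ ∅ (with ε ∈ FIRST of a nullable right-hand side, so two nullable alternatives also conflict).

FIRST sets of the non-terminals at (or reachable through a nullable prefix from) the front of some alternative:
  FIRST(L) = { '+', 'n' }

Productions for C:
  C → n +: FIRST = { 'n' }
  C → + C L: FIRST = { '+' }
Productions for L:
  L → L ;: FIRST = { '+', 'n' }
  L → n +: FIRST = { 'n' }
  L → +: FIRST = { '+' }
  L → n ; n: FIRST = { 'n' }

Conflict for L: L → L ; and L → n +
  Overlap: { 'n' }
Conflict for L: L → L ; and L → +
  Overlap: { '+' }
Conflict for L: L → L ; and L → n ; n
  Overlap: { 'n' }
Conflict for L: L → n + and L → n ; n
  Overlap: { 'n' }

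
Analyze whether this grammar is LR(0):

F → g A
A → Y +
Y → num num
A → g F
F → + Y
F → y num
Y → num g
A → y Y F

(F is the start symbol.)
A grammar is LR(0) if no state in the canonical LR(0) collection has:
  - both a shift item (dot before a terminal) and a complete item (shift-reduce conflict), or
  - two or more complete items (reduce-reduce conflict; the accept item [F' → F .] counts as a complete item here).

Augment with F' → F and build the canonical LR(0) collection (I0 = CLOSURE({[F' → . F]}), then GOTO on every symbol after a dot until no new states appear). It has 18 states:
  I0: { [F → . + Y], [F → . g A], [F → . y num], [F' → . F] }  — shift
  I1: { [F → + . Y], [Y → . num g], [Y → . num num] }  — shift
  I2: { [F' → F .] }  — accept
  I3: { [A → . Y +], [A → . g F], [A → . y Y F], [F → g . A], [Y → . num g], [Y → . num num] }  — shift
  I4: { [F → y . num] }  — shift
  I5: { [F → y num .] }  — reduce
  I6: { [F → g A .] }  — reduce
  I7: { [A → Y . +] }  — shift
  I8: { [A → g . F], [F → . + Y], [F → . g A], [F → . y num] }  — shift
  I9: { [Y → num . g], [Y → num . num] }  — shift
  I10: { [A → y . Y F], [Y → . num g], [Y → . num num] }  — shift
  I11: { [A → y Y . F], [F → . + Y], [F → . g A], [F → . y num] }  — shift
  I12: { [A → y Y F .] }  — reduce
  I13: { [Y → num g .] }  — reduce
  I14: { [Y → num num .] }  — reduce
  I15: { [A → g F .] }  — reduce
  I16: { [A → Y + .] }  — reduce
  I17: { [F → + Y .] }  — reduce

Every state is either a pure shift/goto state or contains exactly one complete item and nothing to shift — no conflicts. The grammar is LR(0).

Answer: Yes, the grammar is LR(0)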